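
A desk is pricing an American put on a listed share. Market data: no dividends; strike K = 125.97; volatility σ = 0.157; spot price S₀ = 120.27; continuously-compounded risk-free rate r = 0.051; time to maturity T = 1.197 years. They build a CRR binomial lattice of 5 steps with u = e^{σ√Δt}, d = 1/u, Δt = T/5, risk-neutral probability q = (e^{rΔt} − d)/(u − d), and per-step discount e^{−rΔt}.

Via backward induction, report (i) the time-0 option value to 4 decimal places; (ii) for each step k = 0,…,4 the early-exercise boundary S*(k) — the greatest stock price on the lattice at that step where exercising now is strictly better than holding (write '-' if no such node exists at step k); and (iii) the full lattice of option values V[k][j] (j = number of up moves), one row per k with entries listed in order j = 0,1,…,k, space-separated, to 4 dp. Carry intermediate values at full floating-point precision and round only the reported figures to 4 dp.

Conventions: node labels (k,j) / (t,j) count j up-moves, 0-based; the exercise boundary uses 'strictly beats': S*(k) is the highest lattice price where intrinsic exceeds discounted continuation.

Δt=0.23940, u=1.07985, d=0.92606, q=0.56068, disc=e^(-rΔt)=0.98786
k=5 terminal: V=max(K-S,0) → 44.0576 30.4548 14.5929 0.0000 0.0000 0.0000
k=4: j=0 S=88.4527 intr=37.5173 cont=35.9886 V=37.5173[EX]; j=1 S=103.1417 intr=22.8283 cont=21.2996 V=22.8283[EX]; j=2 S=120.2700 intr=5.7000 cont=6.3331 V=6.3331[hold]; j=3 S=140.2427 intr=0.0000 cont=0.0000 V=0.0000[hold]; j=4 S=163.5323 intr=0.0000 cont=0.0000 V=0.0000[hold]  S*(4)=103.1417
k=3: j=0 S=95.5152 intr=30.4548 cont=28.9261 V=30.4548[EX]; j=1 S=111.3771 intr=14.5929 cont=13.4149 V=14.5929[EX]; j=2 S=129.8730 intr=0.0000 cont=2.7485 V=2.7485[hold]; j=3 S=151.4405 intr=0.0000 cont=0.0000 V=0.0000[hold]  S*(3)=111.3771
k=2: j=0 S=103.1417 intr=22.8283 cont=21.2996 V=22.8283[EX]; j=1 S=120.2700 intr=5.7000 cont=7.8554 V=7.8554[hold]; j=2 S=140.2427 intr=0.0000 cont=1.1928 V=1.1928[hold]  S*(2)=103.1417
k=1: j=0 S=111.3771 intr=14.5929 cont=14.2581 V=14.5929[EX]; j=1 S=129.8730 intr=0.0000 cont=4.0698 V=4.0698[hold]  S*(1)=111.3771
k=0: j=0 S=120.2700 intr=5.7000 cont=8.5873 V=8.5873[hold]  S*(0)=-

price = 8.5873
boundary = - 111.3771 103.1417 111.3771 103.1417
tree:
8.5873
14.5929 4.0698
22.8283 7.8554 1.1928
30.4548 14.5929 2.7485 0.0000
37.5173 22.8283 6.3331 0.0000 0.0000
44.0576 30.4548 14.5929 0.0000 0.0000 0.0000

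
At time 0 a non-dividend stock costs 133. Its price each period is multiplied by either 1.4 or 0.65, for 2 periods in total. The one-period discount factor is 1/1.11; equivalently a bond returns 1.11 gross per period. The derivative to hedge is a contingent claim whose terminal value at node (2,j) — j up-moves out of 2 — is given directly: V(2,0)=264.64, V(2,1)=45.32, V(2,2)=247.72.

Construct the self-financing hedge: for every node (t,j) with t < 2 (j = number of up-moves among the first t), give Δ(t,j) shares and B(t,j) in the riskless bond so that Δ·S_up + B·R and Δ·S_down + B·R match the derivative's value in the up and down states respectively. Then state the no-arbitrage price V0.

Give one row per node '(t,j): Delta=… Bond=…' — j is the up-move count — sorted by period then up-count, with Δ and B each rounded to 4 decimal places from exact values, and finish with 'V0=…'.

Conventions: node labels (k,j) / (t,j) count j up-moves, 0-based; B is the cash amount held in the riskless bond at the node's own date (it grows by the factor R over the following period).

The replicating-portfolio and risk-neutral prices coincide; use p* = (1.11−0.65)/(1.4−0.65) = 0.6133 for the latter.
At maturity the claim pays: V(2,0)=264.6400, V(2,1)=45.3200, V(2,2)=247.7200
(1,0): S=86.4500. Δ = (V_up−V_dn)/(S_up−S_dn) = (45.3200−264.6400)/(121.0300−56.1925) = -3.3826. V = [p*·45.3200 + (1−p*)·264.6400]/1.11 = 117.2286. B = V − Δ·S = 409.6553.
(1,1): S=186.2000. Δ = (V_up−V_dn)/(S_up−S_dn) = (247.7200−45.3200)/(260.6800−121.0300) = 1.4493. V = [p*·247.7200 + (1−p*)·45.3200]/1.11 = 152.6655. B = V − Δ·S = -117.2012.
(0,0): S=133.0000. Δ = (V_up−V_dn)/(S_up−S_dn) = (152.6655−117.2286)/(186.2000−86.4500) = 0.3553. V = [p*·152.6655 + (1−p*)·117.2286]/1.11 = 125.1921. B = V − Δ·S = 77.9429.
Verification: the root portfolio costs Δ(0,0)·S0 + B(0,0) = 125.1921, matching V0.

(0,0): Delta=0.3553 Bond=77.9429
(1,0): Delta=-3.3826 Bond=409.6553
(1,1): Delta=1.4493 Bond=-117.2012
V0=125.1921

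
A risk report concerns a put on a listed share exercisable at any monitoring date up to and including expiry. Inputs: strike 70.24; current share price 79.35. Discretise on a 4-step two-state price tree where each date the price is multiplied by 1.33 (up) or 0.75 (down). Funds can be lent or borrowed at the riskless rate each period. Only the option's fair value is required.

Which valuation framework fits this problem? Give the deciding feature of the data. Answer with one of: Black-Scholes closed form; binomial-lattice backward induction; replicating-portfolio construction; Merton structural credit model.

Key observation: the defining feature is the embedded early-exercise option across 4 discrete dates on the spot-79.35 tree; pricing the strike-70.24 put means working backward with an exercise test at every node.

framework: binomial-lattice backward induction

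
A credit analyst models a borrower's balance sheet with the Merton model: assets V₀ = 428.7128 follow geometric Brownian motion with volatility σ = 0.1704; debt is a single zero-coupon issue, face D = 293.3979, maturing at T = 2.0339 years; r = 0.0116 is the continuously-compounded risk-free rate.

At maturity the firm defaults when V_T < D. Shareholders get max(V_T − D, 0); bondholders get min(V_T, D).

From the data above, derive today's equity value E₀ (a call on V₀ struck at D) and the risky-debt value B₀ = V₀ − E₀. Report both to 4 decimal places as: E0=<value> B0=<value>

E0=143.8722 B0=284.8406

Work the structural quantities from V₀ = 428.7128 against face 293.3979:
d₁ = [ln(V₀/D) + (r + σ²/2)T] / (σ√T)
   = [ln(428.7128/293.3979) + (0.0116 + 0.5·0.1704²)·2.0339] / (0.1704·√2.0339)
   = [0.379258 + 0.053122] / 0.243016 = 1.779223
d₂ = d₁ − σ√T = 1.779223 − 0.243016 = 1.536207
N(d₁) = 0.962398,  N(d₂) = 0.937756,  e^(−rT) = 0.976683
E₀ = V₀·N(d₁) − D·e^(−rT)·N(d₂)
   = 428.7128·0.962398 − 293.3979·0.976683·0.937756 = 143.872170
B₀ = V₀ − E₀ = 428.7128 − 143.872170 = 284.840630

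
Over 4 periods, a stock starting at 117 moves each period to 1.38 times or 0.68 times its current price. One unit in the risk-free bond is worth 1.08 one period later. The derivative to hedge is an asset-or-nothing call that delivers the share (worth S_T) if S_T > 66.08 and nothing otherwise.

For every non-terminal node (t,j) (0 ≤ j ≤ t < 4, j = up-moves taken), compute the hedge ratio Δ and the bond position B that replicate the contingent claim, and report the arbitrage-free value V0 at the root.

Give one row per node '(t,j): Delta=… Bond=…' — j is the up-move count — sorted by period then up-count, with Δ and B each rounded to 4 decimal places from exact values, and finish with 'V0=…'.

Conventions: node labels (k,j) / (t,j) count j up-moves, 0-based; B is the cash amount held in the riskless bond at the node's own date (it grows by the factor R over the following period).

(0,0): Delta=1.1353 Bond=-23.1637
(1,0): Delta=1.3100 Bond=-38.9150
(1,1): Delta=1.0707 Bond=-14.5931
(2,0): Delta=1.4395 Bond=-49.0329
(2,1): Delta=1.2621 Bond=-36.7746
(2,2): Delta=1.0000 Bond=0.0000
(3,0): Delta=0.0000 Bond=0.0000
(3,1): Delta=1.9714 Bond=-92.6721
(3,2): Delta=1.0000 Bond=0.0000
(3,3): Delta=1.0000 Bond=0.0000
V0=109.6656

Under the risk-neutral measure, an up-move has probability p* = (R−d)/(u−d) = 0.5714 and values discount at R = 1.08.
Expiry values: V(4,0)=0.0000, V(4,1)=0.0000, V(4,2)=103.0296, V(4,3)=209.0894, V(4,4)=424.3285
(3,0): S=36.7885. Δ = (V_up−V_dn)/(S_up−S_dn) = (0.0000−0.0000)/(50.7682−25.0162) = 0.0000. V = [p*·0.0000 + (1−p*)·0.0000]/1.08 = 0.0000. B = V − Δ·S = 0.0000.
(3,1): S=74.6591. Δ = (V_up−V_dn)/(S_up−S_dn) = (103.0296−0.0000)/(103.0296−50.7682) = 1.9714. V = [p*·103.0296 + (1−p*)·0.0000]/1.08 = 54.5130. B = V − Δ·S = -92.6721.
(3,2): S=151.5141. Δ = (V_up−V_dn)/(S_up−S_dn) = (209.0894−103.0296)/(209.0894−103.0296) = 1.0000. V = [p*·209.0894 + (1−p*)·103.0296]/1.08 = 151.5141. B = V − Δ·S = 0.0000.
(3,3): S=307.4844. Δ = (V_up−V_dn)/(S_up−S_dn) = (424.3285−209.0894)/(424.3285−209.0894) = 1.0000. V = [p*·424.3285 + (1−p*)·209.0894]/1.08 = 307.4844. B = V − Δ·S = 0.0000.
(2,0): S=54.1008. Δ = (V_up−V_dn)/(S_up−S_dn) = (54.5130−0.0000)/(74.6591−36.7885) = 1.4395. V = [p*·54.5130 + (1−p*)·0.0000]/1.08 = 28.8429. B = V − Δ·S = -49.0329.
(2,1): S=109.7928. Δ = (V_up−V_dn)/(S_up−S_dn) = (151.5141−54.5130)/(151.5141−74.6591) = 1.2621. V = [p*·151.5141 + (1−p*)·54.5130]/1.08 = 101.7983. B = V − Δ·S = -36.7746.
(2,2): S=222.8148. Δ = (V_up−V_dn)/(S_up−S_dn) = (307.4844−151.5141)/(307.4844−151.5141) = 1.0000. V = [p*·307.4844 + (1−p*)·151.5141]/1.08 = 222.8148. B = V − Δ·S = 0.0000.
(1,0): S=79.5600. Δ = (V_up−V_dn)/(S_up−S_dn) = (101.7983−28.8429)/(109.7928−54.1008) = 1.3100. V = [p*·101.7983 + (1−p*)·28.8429]/1.08 = 65.3071. B = V − Δ·S = -38.9150.
(1,1): S=161.4600. Δ = (V_up−V_dn)/(S_up−S_dn) = (222.8148−101.7983)/(222.8148−109.7928) = 1.0707. V = [p*·222.8148 + (1−p*)·101.7983]/1.08 = 158.2876. B = V − Δ·S = -14.5931.
(0,0): S=117.0000. Δ = (V_up−V_dn)/(S_up−S_dn) = (158.2876−65.3071)/(161.4600−79.5600) = 1.1353. V = [p*·158.2876 + (1−p*)·65.3071]/1.08 = 109.6656. B = V − Δ·S = -23.1637.
Check: Δ(0,0)·S0 + B(0,0) = 109.6656 = V0.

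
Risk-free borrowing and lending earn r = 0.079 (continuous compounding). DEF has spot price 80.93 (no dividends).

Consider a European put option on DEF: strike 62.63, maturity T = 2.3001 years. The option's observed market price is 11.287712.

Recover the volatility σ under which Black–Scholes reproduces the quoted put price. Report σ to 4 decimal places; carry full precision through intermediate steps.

At σ = 0.5953 the Black–Scholes value reproduces the quote:
σ√T = 0.5953·√2.3001 = 0.902837
d₁ = (ln(S/K) + (r+σ²/2)T) / (σ√T) = (ln(80.93/62.63) + (0.079+0.5953²/2)·2.3001) / 0.902837 = (0.256340 + 0.589265) / 0.902837 = 0.936609
d₂ = d₁ − σ√T = 0.936609 − 0.902837 = 0.033772
e^{−rT} = 0.833845
N(−d₁) = 0.174480,  N(−d₂) = 0.486529
V = K·e^{−rT}·N(−d₂) − S·N(−d₁) = 25.408363 − 14.120651 = 11.287712 (matching the quote); vega is positive throughout, so no other σ reproduces this price

sigma = 0.5953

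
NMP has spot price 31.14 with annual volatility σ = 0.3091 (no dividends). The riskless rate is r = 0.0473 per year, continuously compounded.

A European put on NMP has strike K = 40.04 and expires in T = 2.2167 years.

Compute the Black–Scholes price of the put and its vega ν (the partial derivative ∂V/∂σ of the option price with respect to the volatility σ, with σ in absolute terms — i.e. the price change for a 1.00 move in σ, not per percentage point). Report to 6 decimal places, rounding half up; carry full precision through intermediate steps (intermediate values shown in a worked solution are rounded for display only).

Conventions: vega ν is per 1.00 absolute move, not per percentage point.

price = 8.872805
ν = 18.424201

σ√T = 0.3091·√2.2167 = 0.460206
d₁ = (ln(S/K) + (r+σ²/2)T) / (σ√T) = (ln(31.14/40.04) + (0.0473+0.3091²/2)·2.2167) / 0.460206 = (-0.251386 + 0.210745) / 0.460206 = -0.088310
d₂ = d₁ − σ√T = -0.088310 − 0.460206 = -0.548517
e^{−rT} = 0.900460
N(−d₁) = 0.535185,  N(−d₂) = 0.708331
Put price V = K·e^{−rT}·N(−d₂) − S·N(−d₁) = 25.538467 − 16.665662 = 8.872805
φ(d₁) = (1/√(2π))·e^{−d₁²/2} = 0.397390
ν = S·φ(d₁)·√T = 18.424201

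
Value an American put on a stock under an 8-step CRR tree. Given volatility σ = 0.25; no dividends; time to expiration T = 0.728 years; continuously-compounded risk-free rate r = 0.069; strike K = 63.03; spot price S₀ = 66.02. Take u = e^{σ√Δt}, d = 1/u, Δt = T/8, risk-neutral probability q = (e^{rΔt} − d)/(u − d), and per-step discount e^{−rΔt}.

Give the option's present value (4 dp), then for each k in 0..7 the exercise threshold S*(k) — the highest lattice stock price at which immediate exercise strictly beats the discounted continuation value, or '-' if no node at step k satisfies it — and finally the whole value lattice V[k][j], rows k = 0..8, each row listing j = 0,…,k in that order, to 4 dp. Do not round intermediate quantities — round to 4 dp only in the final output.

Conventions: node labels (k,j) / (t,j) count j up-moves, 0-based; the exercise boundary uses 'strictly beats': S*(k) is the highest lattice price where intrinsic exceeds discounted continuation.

Δt=0.09100, u=1.07833, d=0.92736, q=0.52288, disc=e^(-rΔt)=0.99374
k=8 terminal: V=max(K-S,0) → 26.9177 21.0386 14.2024 6.2533 0.0000 0.0000 0.0000 0.0000 0.0000
k=7: j=0 S=38.9411 intr=24.0889 cont=23.6944 V=24.0889[EX]; j=1 S=45.2807 intr=17.7493 cont=17.3548 V=17.7493[EX]; j=2 S=52.6524 intr=10.3776 cont=9.9831 V=10.3776[EX]; j=3 S=61.2242 intr=1.8058 cont=2.9649 V=2.9649[hold]; j=4 S=71.1915 intr=0.0000 cont=0.0000 V=0.0000[hold]; j=5 S=82.7815 intr=0.0000 cont=0.0000 V=0.0000[hold]; j=6 S=96.2583 intr=0.0000 cont=0.0000 V=0.0000[hold]; j=7 S=111.9292 intr=0.0000 cont=0.0000 V=0.0000[hold]  S*(7)=52.6524
k=6: j=0 S=41.9914 intr=21.0386 cont=20.6441 V=21.0386[EX]; j=1 S=48.8276 intr=14.2024 cont=13.8079 V=14.2024[EX]; j=2 S=56.7767 intr=6.2533 cont=6.4610 V=6.4610[hold]; j=3 S=66.0200 intr=0.0000 cont=1.4058 V=1.4058[hold]; j=4 S=76.7681 intr=0.0000 cont=0.0000 V=0.0000[hold]; j=5 S=89.2659 intr=0.0000 cont=0.0000 V=0.0000[hold]; j=6 S=103.7984 intr=0.0000 cont=0.0000 V=0.0000[hold]  S*(6)=48.8276
k=5: j=0 S=45.2807 intr=17.7493 cont=17.3548 V=17.7493[EX]; j=1 S=52.6524 intr=10.3776 cont=10.0911 V=10.3776[EX]; j=2 S=61.2242 intr=1.8058 cont=3.7938 V=3.7938[hold]; j=3 S=71.1915 intr=0.0000 cont=0.6665 V=0.6665[hold]; j=4 S=82.7815 intr=0.0000 cont=0.0000 V=0.0000[hold]; j=5 S=96.2583 intr=0.0000 cont=0.0000 V=0.0000[hold]  S*(5)=52.6524
k=4: j=0 S=48.8276 intr=14.2024 cont=13.8079 V=14.2024[EX]; j=1 S=56.7767 intr=6.2533 cont=6.8917 V=6.8917[hold]; j=2 S=66.0200 intr=0.0000 cont=2.1451 V=2.1451[hold]; j=3 S=76.7681 intr=0.0000 cont=0.3160 V=0.3160[hold]; j=4 S=89.2659 intr=0.0000 cont=0.0000 V=0.0000[hold]  S*(4)=48.8276
k=3: j=0 S=52.6524 intr=10.3776 cont=10.3149 V=10.3776[EX]; j=1 S=61.2242 intr=1.8058 cont=4.3822 V=4.3822[hold]; j=2 S=71.1915 intr=0.0000 cont=1.1813 V=1.1813[hold]; j=3 S=82.7815 intr=0.0000 cont=0.1498 V=0.1498[hold]  S*(3)=52.6524
k=2: j=0 S=56.7767 intr=6.2533 cont=7.1975 V=7.1975[hold]; j=1 S=66.0200 intr=0.0000 cont=2.6916 V=2.6916[hold]; j=2 S=76.7681 intr=0.0000 cont=0.6380 V=0.6380[hold]  S*(2)=-
k=1: j=0 S=61.2242 intr=1.8058 cont=4.8111 V=4.8111[hold]; j=1 S=71.1915 intr=0.0000 cont=1.6077 V=1.6077[hold]  S*(1)=-
k=0: j=0 S=66.0200 intr=0.0000 cont=3.1165 V=3.1165[hold]  S*(0)=-

price = 3.1165
boundary = - - - 52.6524 48.8276 52.6524 48.8276 52.6524
tree:
3.1165
4.8111 1.6077
7.1975 2.6916 0.6380
10.3776 4.3822 1.1813 0.1498
14.2024 6.8917 2.1451 0.3160 0.0000
17.7493 10.3776 3.7938 0.6665 0.0000 0.0000
21.0386 14.2024 6.4610 1.4058 0.0000 0.0000 0.0000
24.0889 17.7493 10.3776 2.9649 0.0000 0.0000 0.0000 0.0000
26.9177 21.0386 14.2024 6.2533 0.0000 0.0000 0.0000 0.0000 0.0000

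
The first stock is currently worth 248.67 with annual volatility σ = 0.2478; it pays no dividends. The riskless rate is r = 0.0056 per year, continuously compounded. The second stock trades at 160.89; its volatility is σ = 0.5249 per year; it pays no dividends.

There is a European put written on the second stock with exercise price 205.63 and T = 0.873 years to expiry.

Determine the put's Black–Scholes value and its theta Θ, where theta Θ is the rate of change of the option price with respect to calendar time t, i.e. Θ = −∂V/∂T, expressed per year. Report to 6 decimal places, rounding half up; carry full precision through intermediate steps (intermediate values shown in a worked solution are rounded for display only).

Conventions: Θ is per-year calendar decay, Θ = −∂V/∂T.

σ√T = 0.5249·√0.873 = 0.490438
d₁ = (ln(S/K) + (r+σ²/2)T) / (σ√T) = (ln(160.89/205.63) + (0.0056+0.5249²/2)·0.873) / 0.490438 = (-0.245358 + 0.125153) / 0.490438 = -0.245096
d₂ = d₁ − σ√T = -0.245096 − 0.490438 = -0.735533
e^{−rT} = 0.995123
N(−d₁) = 0.596809,  N(−d₂) = 0.768993
Put price V = K·e^{−rT}·N(−d₂) − S·N(−d₁) = 157.356793 − 96.020589 = 61.336205
φ(d₁) = (1/√(2π))·e^{−d₁²/2} = 0.387138
Θ = −S·φ(d₁)·σ/(2√T) + r·K·e^{−rT}·N(−d₂) = −17.495812 + 0.881198 = -16.614614

price = 61.336205
Θ = -16.614614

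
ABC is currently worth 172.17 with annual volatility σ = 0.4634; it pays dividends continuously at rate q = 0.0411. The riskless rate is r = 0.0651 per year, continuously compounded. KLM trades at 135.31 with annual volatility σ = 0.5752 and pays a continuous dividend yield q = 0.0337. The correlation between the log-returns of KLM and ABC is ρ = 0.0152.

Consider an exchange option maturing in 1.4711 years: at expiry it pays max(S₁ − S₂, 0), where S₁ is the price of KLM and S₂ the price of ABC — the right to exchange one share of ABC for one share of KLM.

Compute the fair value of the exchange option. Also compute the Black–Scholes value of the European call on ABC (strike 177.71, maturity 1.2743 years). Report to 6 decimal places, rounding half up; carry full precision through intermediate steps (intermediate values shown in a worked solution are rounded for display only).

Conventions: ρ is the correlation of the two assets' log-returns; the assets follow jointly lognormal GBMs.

exchange price = 34.830525
price(ABC call K=177.71) = 33.641533

σ_eff = √(σ₁² + σ₂² − 2ρσ₁σ₂) = √(0.5752² + 0.4634² − 2·0.0152·0.5752·0.4634) = 0.733138
d₁ = (ln(S₁/S₂) + (q₂ − q₁ + σ_eff²/2)T) / (σ_eff√T) = (ln(135.31/172.17) + (0.0411 − 0.0337 + 0.268746)·1.4711) / 0.889215 = 0.185921
d₂ = d₁ − σ_eff√T = 0.185921 − 0.889215 = -0.703294
N(d₁) = 0.573747,  N(d₂) = 0.240936
V = S₁·e^{−q₁T}·N(d₁) − S₂·e^{−q₂T}·N(d₂) = 73.878752 − 39.048227 = 34.830525
[vanilla: ABC call K=177.71]
σ√T = 0.4634·√1.2743 = 0.523109
d₁ = (ln(S/K) + (r−q+σ²/2)T) / (σ√T) = (ln(172.17/177.71) + (0.0651−0.0411+0.4634²/2)·1.2743) / 0.523109 = (-0.031671 + 0.167405) / 0.523109 = 0.259475
d₂ = d₁ − σ√T = 0.259475 − 0.523109 = -0.263633
e^{−rT} = 0.920391
e^{−qT} = 0.948974
N(d₁) = 0.602366,  N(d₂) = 0.396031
price = S·e^{−qT}·N(d₁) − K·e^{−rT}·N(d₂) = 98.417463 − 64.775930 = 33.641533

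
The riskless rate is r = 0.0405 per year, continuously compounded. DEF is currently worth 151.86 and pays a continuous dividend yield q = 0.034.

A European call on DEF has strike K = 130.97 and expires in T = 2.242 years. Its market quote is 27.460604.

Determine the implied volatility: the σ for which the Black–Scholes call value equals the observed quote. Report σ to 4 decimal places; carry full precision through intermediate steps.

At σ = 0.1879 the Black–Scholes value reproduces the quote:
σ√T = 0.1879·√2.242 = 0.281348
d₁ = (ln(S/K) + (r−q+σ²/2)T) / (σ√T) = (ln(151.86/130.97) + (0.0405−0.034+0.1879²/2)·2.242) / 0.281348 = (0.147991 + 0.054151) / 0.281348 = 0.718476
d₂ = d₁ − σ√T = 0.718476 − 0.281348 = 0.437128
e^{−rT} = 0.913199
e^{−qT} = 0.926605
N(d₁) = 0.763768,  N(d₂) = 0.668991
V = S·e^{−qT}·N(d₁) − K·e^{−rT}·N(d₂) = 107.473048 − 80.012443 = 27.460604 (matching the quote); vega is positive throughout, so no other σ reproduces this price

sigma = 0.1879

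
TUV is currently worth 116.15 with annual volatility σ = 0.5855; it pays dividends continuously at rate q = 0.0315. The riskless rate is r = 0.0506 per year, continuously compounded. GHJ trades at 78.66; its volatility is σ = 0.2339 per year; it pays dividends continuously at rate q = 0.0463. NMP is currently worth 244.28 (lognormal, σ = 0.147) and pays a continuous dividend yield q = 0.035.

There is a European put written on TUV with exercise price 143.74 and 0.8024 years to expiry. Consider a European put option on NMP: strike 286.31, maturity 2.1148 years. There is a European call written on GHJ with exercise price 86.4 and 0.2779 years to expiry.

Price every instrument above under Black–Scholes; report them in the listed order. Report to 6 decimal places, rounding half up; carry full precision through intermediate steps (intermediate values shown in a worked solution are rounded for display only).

[TUV put K=143.74]
σ√T = 0.5855·√0.8024 = 0.524472
d₁ = (ln(S/K) + (r−q+σ²/2)T) / (σ√T) = (ln(116.15/143.74) + (0.0506−0.0315+0.5855²/2)·0.8024) / 0.524472 = (-0.213124 + 0.152861) / 0.524472 = -0.114901
d₂ = d₁ − σ√T = -0.114901 − 0.524472 = -0.639373
e^{−rT} = 0.960212
e^{−qT} = 0.975041
N(−d₁) = 0.545738,  N(−d₂) = 0.738710
price = K·e^{−rT}·N(−d₂) − S·e^{−qT}·N(−d₁) = 101.957352 − 61.805412 = 40.151941
[NMP put K=286.31]
σ√T = 0.147·√2.1148 = 0.213773
d₁ = (ln(S/K) + (r−q+σ²/2)T) / (σ√T) = (ln(244.28/286.31) + (0.0506−0.035+0.147²/2)·2.1148) / 0.213773 = (-0.158760 + 0.055840) / 0.213773 = -0.481445
d₂ = d₁ − σ√T = -0.481445 − 0.213773 = -0.695218
e^{−rT} = 0.898518
e^{−qT} = 0.928655
N(−d₁) = 0.684900,  N(−d₂) = 0.756541
price = K·e^{−rT}·N(−d₂) − S·e^{−qT}·N(−d₁) = 194.623551 − 155.370816 = 39.252735
[GHJ call K=86.4]
σ√T = 0.2339·√0.2779 = 0.123303
d₁ = (ln(S/K) + (r−q+σ²/2)T) / (σ√T) = (ln(78.66/86.4) + (0.0506−0.0463+0.2339²/2)·0.2779) / 0.123303 = (-0.093853 + 0.008797) / 0.123303 = -0.689812
d₂ = d₁ − σ√T = -0.689812 − 0.123303 = -0.813116
e^{−rT} = 0.986037
e^{−qT} = 0.987216
N(d₁) = 0.245156,  N(d₂) = 0.208076
price = S·e^{−qT}·N(d₁) − K·e^{−rT}·N(d₂) = 19.037447 − 17.726729 = 1.310718

price(TUV put K=143.74) = 40.151941
price(NMP put K=286.31) = 39.252735
price(GHJ call K=86.4) = 1.310718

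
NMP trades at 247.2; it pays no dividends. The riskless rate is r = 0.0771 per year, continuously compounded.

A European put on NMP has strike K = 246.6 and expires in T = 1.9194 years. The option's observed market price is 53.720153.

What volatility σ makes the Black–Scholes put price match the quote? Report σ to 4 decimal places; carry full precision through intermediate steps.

At σ = 0.5628 the Black–Scholes value reproduces the quote:
σ√T = 0.5628·√1.9194 = 0.779717
d₁ = (ln(S/K) + (r+σ²/2)T) / (σ√T) = (ln(247.2/246.6) + (0.0771+0.5628²/2)·1.9194) / 0.779717 = (0.002430 + 0.451965) / 0.779717 = 0.582769
d₂ = d₁ − σ√T = 0.582769 − 0.779717 = -0.196947
e^{−rT} = 0.862443
N(−d₁) = 0.280024,  N(−d₂) = 0.578066
V = K·e^{−rT}·N(−d₂) − S·N(−d₁) = 122.942163 − 69.222010 = 53.720153 (the quoted price), and the Black–Scholes price is strictly increasing in σ, so σ is unique

sigma = 0.5628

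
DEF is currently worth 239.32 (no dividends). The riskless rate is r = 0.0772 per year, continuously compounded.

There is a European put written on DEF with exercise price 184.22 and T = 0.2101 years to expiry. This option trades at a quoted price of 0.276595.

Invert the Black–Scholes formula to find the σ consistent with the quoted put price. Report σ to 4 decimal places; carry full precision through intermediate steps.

sigma = 0.3090

At σ = 0.3090 the Black–Scholes value reproduces the quote:
σ√T = 0.309·√0.2101 = 0.141635
d₁ = (ln(S/K) + (r+σ²/2)T) / (σ√T) = (ln(239.32/184.22) + (0.0772+0.309²/2)·0.2101) / 0.141635 = (0.261671 + 0.026250) / 0.141635 = 2.032833
d₂ = d₁ − σ√T = 2.032833 − 0.141635 = 1.891197
e^{−rT} = 0.983911
N(−d₁) = 0.021035,  N(−d₂) = 0.029299
V = K·e^{−rT}·N(−d₂) − S·N(−d₁) = 5.310622 − 5.034027 = 0.276595 (the observed quote) — the price is monotone increasing in volatility, hence this σ is the only solution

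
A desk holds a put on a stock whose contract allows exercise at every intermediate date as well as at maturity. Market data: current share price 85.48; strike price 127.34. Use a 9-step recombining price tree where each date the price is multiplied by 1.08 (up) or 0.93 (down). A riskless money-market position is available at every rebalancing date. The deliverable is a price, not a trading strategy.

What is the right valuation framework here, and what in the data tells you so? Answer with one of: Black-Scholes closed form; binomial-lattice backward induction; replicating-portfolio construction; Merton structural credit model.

framework: binomial-lattice backward induction

Key observation: early exercise of the strike-127.34 put must be checked at each of the 9 dates (spot 85.48), which forces a node-by-node comparison of intrinsic and continuation value backward from expiry.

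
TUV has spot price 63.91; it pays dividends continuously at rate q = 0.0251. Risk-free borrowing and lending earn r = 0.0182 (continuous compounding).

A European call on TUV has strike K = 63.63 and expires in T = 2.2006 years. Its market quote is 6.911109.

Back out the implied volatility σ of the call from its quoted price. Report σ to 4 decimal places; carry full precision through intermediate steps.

sigma = 0.2018

At σ = 0.2018 the Black–Scholes value reproduces the quote:
σ√T = 0.2018·√2.2006 = 0.299359
d₁ = (ln(S/K) + (r−q+σ²/2)T) / (σ√T) = (ln(63.91/63.63) + (0.0182−0.0251+0.2018²/2)·2.2006) / 0.299359 = (0.004391 + 0.029624) / 0.299359 = 0.113624
d₂ = d₁ − σ√T = 0.113624 − 0.299359 = -0.185734
e^{−rT} = 0.960741
e^{−qT} = 0.946263
N(d₁) = 0.545232,  N(d₂) = 0.426327
V = S·e^{−qT}·N(d₁) − K·e^{−rT}·N(d₂) = 32.973272 − 26.062163 = 6.911109 (the quoted price), and the Black–Scholes price is strictly increasing in σ, so σ is unique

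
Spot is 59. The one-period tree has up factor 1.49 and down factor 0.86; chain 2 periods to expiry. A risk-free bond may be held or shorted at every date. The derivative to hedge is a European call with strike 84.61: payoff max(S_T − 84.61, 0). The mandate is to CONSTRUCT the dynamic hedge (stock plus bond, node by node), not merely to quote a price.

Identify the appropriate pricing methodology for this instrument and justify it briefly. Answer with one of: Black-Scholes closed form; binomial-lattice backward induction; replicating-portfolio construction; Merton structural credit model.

Key observation: a price alone would not answer the question — the per-node share/bond construction on the spot-59, 1.49/0.86 tree is required, and only the replicating-portfolio method yields it.

framework: replicating-portfolio construction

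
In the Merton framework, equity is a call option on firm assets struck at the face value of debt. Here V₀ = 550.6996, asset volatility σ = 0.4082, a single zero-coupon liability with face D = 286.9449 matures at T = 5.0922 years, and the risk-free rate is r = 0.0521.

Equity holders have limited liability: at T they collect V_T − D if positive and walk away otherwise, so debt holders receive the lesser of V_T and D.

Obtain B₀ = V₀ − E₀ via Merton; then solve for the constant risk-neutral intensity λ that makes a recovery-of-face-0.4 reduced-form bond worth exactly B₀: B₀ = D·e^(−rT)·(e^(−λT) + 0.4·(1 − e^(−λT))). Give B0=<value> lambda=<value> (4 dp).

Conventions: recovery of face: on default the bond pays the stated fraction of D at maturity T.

B0=194.8873 lambda=0.0416

Equity is a call on the firm's assets struck at D = 286.9449:
d₁ = [ln(V₀/D) + (r + σ²/2)T] / (σ√T)
   = [ln(550.6996/286.9449) + (0.0521 + 0.5·0.4082²)·5.0922] / (0.4082·√5.0922)
   = [0.651899 + 0.689553] / 0.921140 = 1.456296
d₂ = d₁ − σ√T = 1.456296 − 0.921140 = 0.535156
N(d₁) = 0.927345,  N(d₂) = 0.703729,  e^(−rT) = 0.766973
E₀ = V₀·N(d₁) − D·e^(−rT)·N(d₂)
   = 550.6996·0.927345 − 286.9449·0.766973·0.703729 = 355.812332
B₀ = V₀ − E₀ = 550.6996 − 355.812332 = 194.887268
e^(−λT) = (B₀·e^(rT)/D − 0.4)/(1 − 0.4) = (194.8873·1.303827/286.9449 − 0.4)/0.6 = 0.80922227
λ = −ln(0.80922227)/5.0922 = 0.041570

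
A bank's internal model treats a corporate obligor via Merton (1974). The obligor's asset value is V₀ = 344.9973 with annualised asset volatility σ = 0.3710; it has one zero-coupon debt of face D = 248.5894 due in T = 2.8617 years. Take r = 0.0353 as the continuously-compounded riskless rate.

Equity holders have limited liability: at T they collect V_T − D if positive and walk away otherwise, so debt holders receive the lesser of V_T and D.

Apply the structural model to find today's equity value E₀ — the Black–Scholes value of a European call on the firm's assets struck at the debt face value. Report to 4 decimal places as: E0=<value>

E0=145.2826

Equity is a call on the firm's assets struck at D = 248.5894:
d₁ = [ln(V₀/D) + (r + σ²/2)T] / (σ√T)
   = [ln(344.9973/248.5894) + (0.0353 + 0.5·0.3710²)·2.8617] / (0.3710·√2.8617)
   = [0.327734 + 0.297962] / 0.627604 = 0.996959
d₂ = d₁ − σ√T = 0.996959 − 0.627604 = 0.369354
N(d₁) = 0.840608,  N(d₂) = 0.644068,  e^(−rT) = 0.903917
E₀ = V₀·N(d₁) − D·e^(−rT)·N(d₂)
   = 344.9973·0.840608 − 248.5894·0.903917·0.644068 = 145.282618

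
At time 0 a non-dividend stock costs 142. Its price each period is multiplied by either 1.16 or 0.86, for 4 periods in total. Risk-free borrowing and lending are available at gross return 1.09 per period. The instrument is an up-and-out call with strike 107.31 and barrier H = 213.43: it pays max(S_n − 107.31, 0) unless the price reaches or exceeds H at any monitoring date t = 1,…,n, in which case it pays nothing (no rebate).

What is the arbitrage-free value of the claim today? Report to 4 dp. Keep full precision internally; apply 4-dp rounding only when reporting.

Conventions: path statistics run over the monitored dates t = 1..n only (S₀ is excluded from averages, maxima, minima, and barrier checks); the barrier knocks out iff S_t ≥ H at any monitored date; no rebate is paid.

price = 23.2422

No-arbitrage gives p* = (R−d)/(u−d) = 0.7667: enumerate every path, weight its payoff by its p*-probability, and discount by R^4.
Enumerate all 2^4 = 16 price paths (U = up ×1.16, D = down ×0.86); each path with k up-moves has probability p*^k·(1−p*)^(4−k).
DDDD: M=122.1200, payoff=0.0000, prob=0.002964
UDDD: M=164.7200, payoff=0.0000, prob=0.009740
DUDD: M=141.6592, payoff=0.0000, prob=0.009740
UUDD: M=191.0752, payoff=34.0092, prob=0.032001
DDUD: M=122.1200, payoff=0.0000, prob=0.009740
UDUD: M=164.7200, payoff=34.0092, prob=0.032001
DUUD: M=164.3247, payoff=34.0092, prob=0.032001
UUUD: M=221.6472, payoff=0.0000, prob=0.105147
DDDU: M=122.1200, payoff=0.0000, prob=0.009740
UDDU: M=164.7200, payoff=34.0092, prob=0.032001
DUDU: M=141.6592, payoff=34.0092, prob=0.032001
UUDU: M=191.0752, payoff=83.3066, prob=0.105147
DDUU: M=141.3192, payoff=34.0092, prob=0.032001
UDUU: M=190.6166, payoff=83.3066, prob=0.105147
DUUU: M=190.6166, payoff=83.3066, prob=0.105147
UUUU: M=257.1108, payoff=0.0000, prob=0.345483
Price = Σ prob·payoff / R^4 = 32.808324 / 1.411582 = 23.2422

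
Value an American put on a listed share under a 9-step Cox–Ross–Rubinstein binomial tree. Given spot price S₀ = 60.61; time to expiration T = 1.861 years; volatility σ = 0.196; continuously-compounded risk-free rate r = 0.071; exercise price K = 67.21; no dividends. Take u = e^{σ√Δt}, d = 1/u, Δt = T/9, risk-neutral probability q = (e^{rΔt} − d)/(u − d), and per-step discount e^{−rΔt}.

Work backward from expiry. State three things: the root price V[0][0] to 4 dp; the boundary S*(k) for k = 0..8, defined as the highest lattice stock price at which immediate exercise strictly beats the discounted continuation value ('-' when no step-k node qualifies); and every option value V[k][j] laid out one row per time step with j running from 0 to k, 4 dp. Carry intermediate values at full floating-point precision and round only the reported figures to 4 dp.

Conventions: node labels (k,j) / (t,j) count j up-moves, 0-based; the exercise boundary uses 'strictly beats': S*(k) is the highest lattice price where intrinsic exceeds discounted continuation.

Δt=0.20678  u=1.09322  d=0.91473  q=0.56059  discount=0.98543
step 9 (expiry): payoffs max(K−S,0) = 40.0344 34.7317 28.3942 20.8202 11.7682 0.9500 0.0000 0.0000 0.0000 0.0000
step 8: (k=8,j=0): S=29.7089, K−S=37.5011, hold=36.5216 ⇒ V=37.5011 exercise | (k=8,j=1): S=35.5059, K−S=31.7041, hold=30.7246 ⇒ V=31.7041 exercise | (k=8,j=2): S=42.4341, K−S=24.7759, hold=23.7964 ⇒ V=24.7759 exercise | (k=8,j=3): S=50.7142, K−S=16.4958, hold=15.5163 ⇒ V=16.4958 exercise | (k=8,j=4): S=60.6100, K−S=6.6000, hold=5.6205 ⇒ V=6.6000 exercise | (k=8,j=5): S=72.4367, K−S=0.0000, hold=0.4113 ⇒ V=0.4113 continue | (k=8,j=6): S=86.5712, K−S=0.0000, hold=0.0000 ⇒ V=0.0000 continue | (k=8,j=7): S=103.4636, K−S=0.0000, hold=0.0000 ⇒ V=0.0000 continue | (k=8,j=8): S=123.6523, K−S=0.0000, hold=0.0000 ⇒ V=0.0000 continue  boundary S*=60.6100
step 7: (k=7,j=0): S=32.4783, K−S=34.7317, hold=33.7522 ⇒ V=34.7317 exercise | (k=7,j=1): S=38.8158, K−S=28.3942, hold=27.4147 ⇒ V=28.3942 exercise | (k=7,j=2): S=46.3898, K−S=20.8202, hold=19.8407 ⇒ V=20.8202 exercise | (k=7,j=3): S=55.4418, K−S=11.7682, hold=10.7887 ⇒ V=11.7682 exercise | (k=7,j=4): S=66.2600, K−S=0.9500, hold=3.0851 ⇒ V=3.0851 continue | (k=7,j=5): S=79.1892, K−S=0.0000, hold=0.1781 ⇒ V=0.1781 continue | (k=7,j=6): S=94.6413, K−S=0.0000, hold=0.0000 ⇒ V=0.0000 continue | (k=7,j=7): S=113.1084, K−S=0.0000, hold=0.0000 ⇒ V=0.0000 continue  boundary S*=55.4418
step 6: (k=6,j=0): S=35.5059, K−S=31.7041, hold=30.7246 ⇒ V=31.7041 exercise | (k=6,j=1): S=42.4341, K−S=24.7759, hold=23.7964 ⇒ V=24.7759 exercise | (k=6,j=2): S=50.7142, K−S=16.4958, hold=15.5163 ⇒ V=16.4958 exercise | (k=6,j=3): S=60.6100, K−S=6.6000, hold=6.7999 ⇒ V=6.7999 continue | (k=6,j=4): S=72.4367, K−S=0.0000, hold=1.4342 ⇒ V=1.4342 continue | (k=6,j=5): S=86.5712, K−S=0.0000, hold=0.0771 ⇒ V=0.0771 continue | (k=6,j=6): S=103.4636, K−S=0.0000, hold=0.0000 ⇒ V=0.0000 continue  boundary S*=50.7142
step 5: (k=5,j=0): S=38.8158, K−S=28.3942, hold=27.4147 ⇒ V=28.3942 exercise | (k=5,j=1): S=46.3898, K−S=20.8202, hold=19.8407 ⇒ V=20.8202 exercise | (k=5,j=2): S=55.4418, K−S=11.7682, hold=10.8992 ⇒ V=11.7682 exercise | (k=5,j=3): S=66.2600, K−S=0.9500, hold=3.7367 ⇒ V=3.7367 continue | (k=5,j=4): S=79.1892, K−S=0.0000, hold=0.6636 ⇒ V=0.6636 continue | (k=5,j=5): S=94.6413, K−S=0.0000, hold=0.0334 ⇒ V=0.0334 continue  boundary S*=55.4418
step 4: (k=4,j=0): S=42.4341, K−S=24.7759, hold=23.7964 ⇒ V=24.7759 exercise | (k=4,j=1): S=50.7142, K−S=16.4958, hold=15.5163 ⇒ V=16.4958 exercise | (k=4,j=2): S=60.6100, K−S=6.6000, hold=7.1599 ⇒ V=7.1599 continue | (k=4,j=3): S=72.4367, K−S=0.0000, hold=1.9846 ⇒ V=1.9846 continue | (k=4,j=4): S=86.5712, K−S=0.0000, hold=0.3058 ⇒ V=0.3058 continue  boundary S*=50.7142
step 3: (k=3,j=0): S=46.3898, K−S=20.8202, hold=19.8407 ⇒ V=20.8202 exercise | (k=3,j=1): S=55.4418, K−S=11.7682, hold=11.0980 ⇒ V=11.7682 exercise | (k=3,j=2): S=66.2600, K−S=0.9500, hold=4.1966 ⇒ V=4.1966 continue | (k=3,j=3): S=79.1892, K−S=0.0000, hold=1.0283 ⇒ V=1.0283 continue  boundary S*=55.4418
step 2: (k=2,j=0): S=50.7142, K−S=16.4958, hold=15.5163 ⇒ V=16.4958 exercise | (k=2,j=1): S=60.6100, K−S=6.6000, hold=7.4140 ⇒ V=7.4140 continue | (k=2,j=2): S=72.4367, K−S=0.0000, hold=2.3852 ⇒ V=2.3852 continue  boundary S*=50.7142
step 1: (k=1,j=0): S=55.4418, K−S=11.7682, hold=11.2384 ⇒ V=11.7682 exercise | (k=1,j=1): S=66.2600, K−S=0.9500, hold=4.5279 ⇒ V=4.5279 continue  boundary S*=55.4418
step 0: (k=0,j=0): S=60.6100, K−S=6.6000, hold=7.5970 ⇒ V=7.5970 continue  boundary S*=-

price = 7.5970
boundary = - 55.4418 50.7142 55.4418 50.7142 55.4418 50.7142 55.4418 60.6100
tree:
7.5970
11.7682 4.5279
16.4958 7.4140 2.3852
20.8202 11.7682 4.1966 1.0283
24.7759 16.4958 7.1599 1.9846 0.3058
28.3942 20.8202 11.7682 3.7367 0.6636 0.0334
31.7041 24.7759 16.4958 6.7999 1.4342 0.0771 0.0000
34.7317 28.3942 20.8202 11.7682 3.0851 0.1781 0.0000 0.0000
37.5011 31.7041 24.7759 16.4958 6.6000 0.4113 0.0000 0.0000 0.0000
40.0344 34.7317 28.3942 20.8202 11.7682 0.9500 0.0000 0.0000 0.0000 0.0000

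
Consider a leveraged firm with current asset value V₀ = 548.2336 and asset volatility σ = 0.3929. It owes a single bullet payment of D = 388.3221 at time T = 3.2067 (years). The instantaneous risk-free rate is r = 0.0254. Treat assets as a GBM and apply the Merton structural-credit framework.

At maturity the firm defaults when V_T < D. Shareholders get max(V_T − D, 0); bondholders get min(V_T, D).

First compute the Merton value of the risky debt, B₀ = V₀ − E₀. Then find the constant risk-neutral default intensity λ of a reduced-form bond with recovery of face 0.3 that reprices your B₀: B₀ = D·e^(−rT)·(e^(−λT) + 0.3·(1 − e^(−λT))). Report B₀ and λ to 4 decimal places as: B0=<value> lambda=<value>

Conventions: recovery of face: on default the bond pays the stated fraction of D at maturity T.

Equity is a call on the firm's assets struck at D = 388.3221:
d₁ = [ln(V₀/D) + (r + σ²/2)T] / (σ√T)
   = [ln(548.2336/388.3221) + (0.0254 + 0.5·0.3929²)·3.2067] / (0.3929·√3.2067)
   = [0.344866 + 0.328960] / 0.703576 = 0.957716
d₂ = d₁ − σ√T = 0.957716 − 0.703576 = 0.254140
N(d₁) = 0.830897,  N(d₂) = 0.600306,  e^(−rT) = 0.921779
E₀ = V₀·N(d₁) − D·e^(−rT)·N(d₂)
   = 548.2336·0.830897 − 388.3221·0.921779·0.600306 = 240.647850
B₀ = V₀ − E₀ = 548.2336 − 240.647850 = 307.585750
e^(−λT) = (B₀·e^(rT)/D − 0.3)/(1 − 0.3) = (307.5858·1.084859/388.3221 − 0.3)/0.7 = 0.79900771
λ = −ln(0.79900771)/3.2067 = 0.069974

B0=307.5858 lambda=0.0700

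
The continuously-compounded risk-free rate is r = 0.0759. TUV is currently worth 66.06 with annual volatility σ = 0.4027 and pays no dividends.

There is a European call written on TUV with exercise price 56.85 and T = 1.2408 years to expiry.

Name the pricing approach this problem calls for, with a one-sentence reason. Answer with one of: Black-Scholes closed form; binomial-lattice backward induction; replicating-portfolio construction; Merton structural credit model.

framework: Black-Scholes closed form

Key observation: a European claim on TUV (strike 56.85) — a lognormal (GBM) underlying with constant rate and volatility — has an exact closed-form value; no lattice or capital structure is involved.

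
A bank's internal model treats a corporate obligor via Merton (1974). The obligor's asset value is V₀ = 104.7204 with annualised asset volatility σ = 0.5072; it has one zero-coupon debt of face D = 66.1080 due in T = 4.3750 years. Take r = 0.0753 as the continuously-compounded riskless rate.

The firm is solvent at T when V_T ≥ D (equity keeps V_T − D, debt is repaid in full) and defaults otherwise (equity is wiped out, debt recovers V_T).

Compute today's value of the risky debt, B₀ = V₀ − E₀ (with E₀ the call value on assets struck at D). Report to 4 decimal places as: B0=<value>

Equity is a call on the firm's assets struck at D = 66.1080:
d₁ = [ln(V₀/D) + (r + σ²/2)T] / (σ√T)
   = [ln(104.7204/66.1080) + (0.0753 + 0.5·0.5072²)·4.3750] / (0.5072·√4.3750)
   = [0.460004 + 0.892176] / 1.060885 = 1.274578
d₂ = d₁ − σ√T = 1.274578 − 1.060885 = 0.213693
N(d₁) = 0.898771,  N(d₂) = 0.584607,  e^(−rT) = 0.719328
E₀ = V₀·N(d₁) − D·e^(−rT)·N(d₂)
   = 104.7204·0.898771 − 66.1080·0.719328·0.584607 = 66.319612
B₀ = V₀ − E₀ = 104.7204 − 66.319612 = 38.400788

B0=38.4008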